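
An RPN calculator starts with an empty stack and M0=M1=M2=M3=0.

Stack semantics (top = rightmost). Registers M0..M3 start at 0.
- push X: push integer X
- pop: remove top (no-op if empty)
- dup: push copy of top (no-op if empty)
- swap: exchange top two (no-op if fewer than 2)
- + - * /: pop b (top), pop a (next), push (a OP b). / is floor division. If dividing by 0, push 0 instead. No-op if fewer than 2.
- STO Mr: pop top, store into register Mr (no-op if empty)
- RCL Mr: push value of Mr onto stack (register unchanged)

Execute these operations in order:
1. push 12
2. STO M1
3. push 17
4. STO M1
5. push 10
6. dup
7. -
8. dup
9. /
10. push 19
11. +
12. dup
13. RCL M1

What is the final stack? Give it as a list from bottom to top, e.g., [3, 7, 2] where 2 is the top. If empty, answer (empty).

Answer: [19, 19, 17]

Derivation:
After op 1 (push 12): stack=[12] mem=[0,0,0,0]
After op 2 (STO M1): stack=[empty] mem=[0,12,0,0]
After op 3 (push 17): stack=[17] mem=[0,12,0,0]
After op 4 (STO M1): stack=[empty] mem=[0,17,0,0]
After op 5 (push 10): stack=[10] mem=[0,17,0,0]
After op 6 (dup): stack=[10,10] mem=[0,17,0,0]
After op 7 (-): stack=[0] mem=[0,17,0,0]
After op 8 (dup): stack=[0,0] mem=[0,17,0,0]
After op 9 (/): stack=[0] mem=[0,17,0,0]
After op 10 (push 19): stack=[0,19] mem=[0,17,0,0]
After op 11 (+): stack=[19] mem=[0,17,0,0]
After op 12 (dup): stack=[19,19] mem=[0,17,0,0]
After op 13 (RCL M1): stack=[19,19,17] mem=[0,17,0,0]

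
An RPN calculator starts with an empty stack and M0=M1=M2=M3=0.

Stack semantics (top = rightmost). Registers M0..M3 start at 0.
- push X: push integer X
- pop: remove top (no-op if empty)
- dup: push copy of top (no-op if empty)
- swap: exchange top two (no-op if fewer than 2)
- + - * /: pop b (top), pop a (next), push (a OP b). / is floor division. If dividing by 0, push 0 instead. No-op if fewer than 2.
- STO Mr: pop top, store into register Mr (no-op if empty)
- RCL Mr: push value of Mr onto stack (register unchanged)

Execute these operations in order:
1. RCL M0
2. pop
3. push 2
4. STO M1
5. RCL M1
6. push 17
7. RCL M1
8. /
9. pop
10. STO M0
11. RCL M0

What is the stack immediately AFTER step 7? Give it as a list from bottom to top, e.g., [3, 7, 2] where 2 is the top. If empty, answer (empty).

After op 1 (RCL M0): stack=[0] mem=[0,0,0,0]
After op 2 (pop): stack=[empty] mem=[0,0,0,0]
After op 3 (push 2): stack=[2] mem=[0,0,0,0]
After op 4 (STO M1): stack=[empty] mem=[0,2,0,0]
After op 5 (RCL M1): stack=[2] mem=[0,2,0,0]
After op 6 (push 17): stack=[2,17] mem=[0,2,0,0]
After op 7 (RCL M1): stack=[2,17,2] mem=[0,2,0,0]

[2, 17, 2]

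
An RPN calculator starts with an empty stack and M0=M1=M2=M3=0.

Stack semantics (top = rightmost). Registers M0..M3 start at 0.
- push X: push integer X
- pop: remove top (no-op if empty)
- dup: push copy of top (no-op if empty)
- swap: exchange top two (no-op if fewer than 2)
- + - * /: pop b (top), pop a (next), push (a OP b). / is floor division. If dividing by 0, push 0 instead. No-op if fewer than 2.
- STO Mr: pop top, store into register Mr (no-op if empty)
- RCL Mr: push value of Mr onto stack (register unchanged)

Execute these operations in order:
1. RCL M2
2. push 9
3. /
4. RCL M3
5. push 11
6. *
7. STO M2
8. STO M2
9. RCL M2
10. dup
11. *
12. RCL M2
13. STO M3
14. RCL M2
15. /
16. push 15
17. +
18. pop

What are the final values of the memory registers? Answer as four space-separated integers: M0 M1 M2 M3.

After op 1 (RCL M2): stack=[0] mem=[0,0,0,0]
After op 2 (push 9): stack=[0,9] mem=[0,0,0,0]
After op 3 (/): stack=[0] mem=[0,0,0,0]
After op 4 (RCL M3): stack=[0,0] mem=[0,0,0,0]
After op 5 (push 11): stack=[0,0,11] mem=[0,0,0,0]
After op 6 (*): stack=[0,0] mem=[0,0,0,0]
After op 7 (STO M2): stack=[0] mem=[0,0,0,0]
After op 8 (STO M2): stack=[empty] mem=[0,0,0,0]
After op 9 (RCL M2): stack=[0] mem=[0,0,0,0]
After op 10 (dup): stack=[0,0] mem=[0,0,0,0]
After op 11 (*): stack=[0] mem=[0,0,0,0]
After op 12 (RCL M2): stack=[0,0] mem=[0,0,0,0]
After op 13 (STO M3): stack=[0] mem=[0,0,0,0]
After op 14 (RCL M2): stack=[0,0] mem=[0,0,0,0]
After op 15 (/): stack=[0] mem=[0,0,0,0]
After op 16 (push 15): stack=[0,15] mem=[0,0,0,0]
After op 17 (+): stack=[15] mem=[0,0,0,0]
After op 18 (pop): stack=[empty] mem=[0,0,0,0]

Answer: 0 0 0 0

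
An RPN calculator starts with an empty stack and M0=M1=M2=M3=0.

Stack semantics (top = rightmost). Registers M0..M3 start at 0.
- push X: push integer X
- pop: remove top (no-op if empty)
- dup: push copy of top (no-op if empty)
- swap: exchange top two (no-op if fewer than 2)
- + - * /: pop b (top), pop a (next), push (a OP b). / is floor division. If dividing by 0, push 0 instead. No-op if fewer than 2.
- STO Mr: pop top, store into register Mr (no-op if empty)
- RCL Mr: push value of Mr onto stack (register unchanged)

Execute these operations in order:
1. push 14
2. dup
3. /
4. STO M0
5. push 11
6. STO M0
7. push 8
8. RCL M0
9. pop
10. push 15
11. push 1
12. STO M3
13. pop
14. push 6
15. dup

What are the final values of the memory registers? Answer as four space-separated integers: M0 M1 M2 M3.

Answer: 11 0 0 1

Derivation:
After op 1 (push 14): stack=[14] mem=[0,0,0,0]
After op 2 (dup): stack=[14,14] mem=[0,0,0,0]
After op 3 (/): stack=[1] mem=[0,0,0,0]
After op 4 (STO M0): stack=[empty] mem=[1,0,0,0]
After op 5 (push 11): stack=[11] mem=[1,0,0,0]
After op 6 (STO M0): stack=[empty] mem=[11,0,0,0]
After op 7 (push 8): stack=[8] mem=[11,0,0,0]
After op 8 (RCL M0): stack=[8,11] mem=[11,0,0,0]
After op 9 (pop): stack=[8] mem=[11,0,0,0]
After op 10 (push 15): stack=[8,15] mem=[11,0,0,0]
After op 11 (push 1): stack=[8,15,1] mem=[11,0,0,0]
After op 12 (STO M3): stack=[8,15] mem=[11,0,0,1]
After op 13 (pop): stack=[8] mem=[11,0,0,1]
After op 14 (push 6): stack=[8,6] mem=[11,0,0,1]
After op 15 (dup): stack=[8,6,6] mem=[11,0,0,1]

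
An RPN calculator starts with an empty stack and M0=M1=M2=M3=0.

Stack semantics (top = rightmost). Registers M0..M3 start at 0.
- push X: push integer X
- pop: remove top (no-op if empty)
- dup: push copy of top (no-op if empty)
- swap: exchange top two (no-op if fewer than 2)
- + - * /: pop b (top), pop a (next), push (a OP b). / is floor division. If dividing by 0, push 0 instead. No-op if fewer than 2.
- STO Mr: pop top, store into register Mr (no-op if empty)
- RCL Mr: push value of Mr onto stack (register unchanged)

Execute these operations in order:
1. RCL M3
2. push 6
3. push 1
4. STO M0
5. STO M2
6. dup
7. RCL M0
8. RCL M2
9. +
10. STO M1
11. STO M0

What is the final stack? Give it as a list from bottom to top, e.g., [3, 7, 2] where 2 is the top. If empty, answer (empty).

After op 1 (RCL M3): stack=[0] mem=[0,0,0,0]
After op 2 (push 6): stack=[0,6] mem=[0,0,0,0]
After op 3 (push 1): stack=[0,6,1] mem=[0,0,0,0]
After op 4 (STO M0): stack=[0,6] mem=[1,0,0,0]
After op 5 (STO M2): stack=[0] mem=[1,0,6,0]
After op 6 (dup): stack=[0,0] mem=[1,0,6,0]
After op 7 (RCL M0): stack=[0,0,1] mem=[1,0,6,0]
After op 8 (RCL M2): stack=[0,0,1,6] mem=[1,0,6,0]
After op 9 (+): stack=[0,0,7] mem=[1,0,6,0]
After op 10 (STO M1): stack=[0,0] mem=[1,7,6,0]
After op 11 (STO M0): stack=[0] mem=[0,7,6,0]

Answer: [0]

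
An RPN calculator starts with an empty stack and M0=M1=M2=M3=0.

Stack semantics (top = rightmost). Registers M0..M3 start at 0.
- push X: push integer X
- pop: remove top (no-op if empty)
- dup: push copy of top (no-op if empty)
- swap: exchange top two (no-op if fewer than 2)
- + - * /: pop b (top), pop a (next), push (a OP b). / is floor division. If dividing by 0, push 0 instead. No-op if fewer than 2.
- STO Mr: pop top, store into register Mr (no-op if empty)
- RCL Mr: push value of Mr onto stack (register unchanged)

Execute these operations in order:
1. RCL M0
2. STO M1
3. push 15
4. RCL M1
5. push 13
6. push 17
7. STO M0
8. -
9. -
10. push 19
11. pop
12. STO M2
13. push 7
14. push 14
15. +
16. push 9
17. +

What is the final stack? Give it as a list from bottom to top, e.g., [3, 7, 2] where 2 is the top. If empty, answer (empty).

Answer: [30]

Derivation:
After op 1 (RCL M0): stack=[0] mem=[0,0,0,0]
After op 2 (STO M1): stack=[empty] mem=[0,0,0,0]
After op 3 (push 15): stack=[15] mem=[0,0,0,0]
After op 4 (RCL M1): stack=[15,0] mem=[0,0,0,0]
After op 5 (push 13): stack=[15,0,13] mem=[0,0,0,0]
After op 6 (push 17): stack=[15,0,13,17] mem=[0,0,0,0]
After op 7 (STO M0): stack=[15,0,13] mem=[17,0,0,0]
After op 8 (-): stack=[15,-13] mem=[17,0,0,0]
After op 9 (-): stack=[28] mem=[17,0,0,0]
After op 10 (push 19): stack=[28,19] mem=[17,0,0,0]
After op 11 (pop): stack=[28] mem=[17,0,0,0]
After op 12 (STO M2): stack=[empty] mem=[17,0,28,0]
After op 13 (push 7): stack=[7] mem=[17,0,28,0]
After op 14 (push 14): stack=[7,14] mem=[17,0,28,0]
After op 15 (+): stack=[21] mem=[17,0,28,0]
After op 16 (push 9): stack=[21,9] mem=[17,0,28,0]
After op 17 (+): stack=[30] mem=[17,0,28,0]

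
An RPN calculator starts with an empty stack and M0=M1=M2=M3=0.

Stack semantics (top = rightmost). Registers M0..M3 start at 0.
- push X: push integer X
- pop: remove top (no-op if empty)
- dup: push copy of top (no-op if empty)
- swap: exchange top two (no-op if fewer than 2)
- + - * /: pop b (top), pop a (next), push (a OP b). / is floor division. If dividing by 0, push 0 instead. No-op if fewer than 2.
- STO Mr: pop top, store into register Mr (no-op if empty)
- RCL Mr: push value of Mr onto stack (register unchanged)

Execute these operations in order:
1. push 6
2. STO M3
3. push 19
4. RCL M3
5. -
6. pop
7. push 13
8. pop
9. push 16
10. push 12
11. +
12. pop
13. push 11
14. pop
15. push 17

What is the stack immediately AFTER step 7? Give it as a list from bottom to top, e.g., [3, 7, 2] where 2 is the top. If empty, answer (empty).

After op 1 (push 6): stack=[6] mem=[0,0,0,0]
After op 2 (STO M3): stack=[empty] mem=[0,0,0,6]
After op 3 (push 19): stack=[19] mem=[0,0,0,6]
After op 4 (RCL M3): stack=[19,6] mem=[0,0,0,6]
After op 5 (-): stack=[13] mem=[0,0,0,6]
After op 6 (pop): stack=[empty] mem=[0,0,0,6]
After op 7 (push 13): stack=[13] mem=[0,0,0,6]

[13]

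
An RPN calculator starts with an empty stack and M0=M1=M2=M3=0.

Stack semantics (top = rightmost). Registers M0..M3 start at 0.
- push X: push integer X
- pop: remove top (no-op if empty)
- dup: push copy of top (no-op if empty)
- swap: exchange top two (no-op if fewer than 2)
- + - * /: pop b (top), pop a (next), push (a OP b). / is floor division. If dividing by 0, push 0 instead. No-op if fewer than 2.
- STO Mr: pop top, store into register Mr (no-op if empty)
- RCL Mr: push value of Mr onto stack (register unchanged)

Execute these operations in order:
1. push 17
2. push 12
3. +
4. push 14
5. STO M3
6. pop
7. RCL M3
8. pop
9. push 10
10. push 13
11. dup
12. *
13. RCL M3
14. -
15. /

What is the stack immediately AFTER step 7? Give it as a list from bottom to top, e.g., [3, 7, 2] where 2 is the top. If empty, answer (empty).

After op 1 (push 17): stack=[17] mem=[0,0,0,0]
After op 2 (push 12): stack=[17,12] mem=[0,0,0,0]
After op 3 (+): stack=[29] mem=[0,0,0,0]
After op 4 (push 14): stack=[29,14] mem=[0,0,0,0]
After op 5 (STO M3): stack=[29] mem=[0,0,0,14]
After op 6 (pop): stack=[empty] mem=[0,0,0,14]
After op 7 (RCL M3): stack=[14] mem=[0,0,0,14]

[14]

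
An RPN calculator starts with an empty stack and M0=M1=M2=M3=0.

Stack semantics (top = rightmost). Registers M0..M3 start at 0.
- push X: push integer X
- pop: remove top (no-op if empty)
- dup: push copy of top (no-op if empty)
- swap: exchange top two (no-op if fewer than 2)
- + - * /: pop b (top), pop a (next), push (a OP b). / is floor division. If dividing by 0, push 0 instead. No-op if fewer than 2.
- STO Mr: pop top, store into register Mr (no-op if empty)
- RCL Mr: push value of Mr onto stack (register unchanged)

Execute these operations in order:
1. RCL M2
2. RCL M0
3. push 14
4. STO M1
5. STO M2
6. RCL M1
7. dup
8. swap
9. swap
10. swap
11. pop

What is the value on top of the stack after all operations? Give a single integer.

Answer: 14

Derivation:
After op 1 (RCL M2): stack=[0] mem=[0,0,0,0]
After op 2 (RCL M0): stack=[0,0] mem=[0,0,0,0]
After op 3 (push 14): stack=[0,0,14] mem=[0,0,0,0]
After op 4 (STO M1): stack=[0,0] mem=[0,14,0,0]
After op 5 (STO M2): stack=[0] mem=[0,14,0,0]
After op 6 (RCL M1): stack=[0,14] mem=[0,14,0,0]
After op 7 (dup): stack=[0,14,14] mem=[0,14,0,0]
After op 8 (swap): stack=[0,14,14] mem=[0,14,0,0]
After op 9 (swap): stack=[0,14,14] mem=[0,14,0,0]
After op 10 (swap): stack=[0,14,14] mem=[0,14,0,0]
After op 11 (pop): stack=[0,14] mem=[0,14,0,0]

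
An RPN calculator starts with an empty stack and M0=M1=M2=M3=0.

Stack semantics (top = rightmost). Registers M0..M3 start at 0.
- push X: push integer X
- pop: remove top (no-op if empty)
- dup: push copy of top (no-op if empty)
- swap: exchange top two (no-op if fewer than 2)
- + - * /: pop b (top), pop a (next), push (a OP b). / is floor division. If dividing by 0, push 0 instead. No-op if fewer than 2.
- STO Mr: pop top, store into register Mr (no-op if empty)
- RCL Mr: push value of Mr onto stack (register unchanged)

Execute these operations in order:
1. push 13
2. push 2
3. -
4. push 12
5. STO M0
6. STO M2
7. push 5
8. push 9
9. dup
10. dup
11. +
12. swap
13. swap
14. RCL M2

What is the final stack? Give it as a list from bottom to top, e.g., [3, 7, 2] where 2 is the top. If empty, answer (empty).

Answer: [5, 9, 18, 11]

Derivation:
After op 1 (push 13): stack=[13] mem=[0,0,0,0]
After op 2 (push 2): stack=[13,2] mem=[0,0,0,0]
After op 3 (-): stack=[11] mem=[0,0,0,0]
After op 4 (push 12): stack=[11,12] mem=[0,0,0,0]
After op 5 (STO M0): stack=[11] mem=[12,0,0,0]
After op 6 (STO M2): stack=[empty] mem=[12,0,11,0]
After op 7 (push 5): stack=[5] mem=[12,0,11,0]
After op 8 (push 9): stack=[5,9] mem=[12,0,11,0]
After op 9 (dup): stack=[5,9,9] mem=[12,0,11,0]
After op 10 (dup): stack=[5,9,9,9] mem=[12,0,11,0]
After op 11 (+): stack=[5,9,18] mem=[12,0,11,0]
After op 12 (swap): stack=[5,18,9] mem=[12,0,11,0]
After op 13 (swap): stack=[5,9,18] mem=[12,0,11,0]
After op 14 (RCL M2): stack=[5,9,18,11] mem=[12,0,11,0]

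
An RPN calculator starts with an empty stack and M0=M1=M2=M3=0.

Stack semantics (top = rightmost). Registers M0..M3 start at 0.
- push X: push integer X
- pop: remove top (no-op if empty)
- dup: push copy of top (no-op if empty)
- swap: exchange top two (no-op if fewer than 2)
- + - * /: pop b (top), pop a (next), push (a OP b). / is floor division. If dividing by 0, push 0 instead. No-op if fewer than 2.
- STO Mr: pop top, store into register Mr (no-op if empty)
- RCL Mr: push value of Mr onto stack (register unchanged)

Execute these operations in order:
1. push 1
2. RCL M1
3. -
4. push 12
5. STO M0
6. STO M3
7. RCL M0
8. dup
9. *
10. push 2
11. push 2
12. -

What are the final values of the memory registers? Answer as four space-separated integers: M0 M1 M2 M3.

After op 1 (push 1): stack=[1] mem=[0,0,0,0]
After op 2 (RCL M1): stack=[1,0] mem=[0,0,0,0]
After op 3 (-): stack=[1] mem=[0,0,0,0]
After op 4 (push 12): stack=[1,12] mem=[0,0,0,0]
After op 5 (STO M0): stack=[1] mem=[12,0,0,0]
After op 6 (STO M3): stack=[empty] mem=[12,0,0,1]
After op 7 (RCL M0): stack=[12] mem=[12,0,0,1]
After op 8 (dup): stack=[12,12] mem=[12,0,0,1]
After op 9 (*): stack=[144] mem=[12,0,0,1]
After op 10 (push 2): stack=[144,2] mem=[12,0,0,1]
After op 11 (push 2): stack=[144,2,2] mem=[12,0,0,1]
After op 12 (-): stack=[144,0] mem=[12,0,0,1]

Answer: 12 0 0 1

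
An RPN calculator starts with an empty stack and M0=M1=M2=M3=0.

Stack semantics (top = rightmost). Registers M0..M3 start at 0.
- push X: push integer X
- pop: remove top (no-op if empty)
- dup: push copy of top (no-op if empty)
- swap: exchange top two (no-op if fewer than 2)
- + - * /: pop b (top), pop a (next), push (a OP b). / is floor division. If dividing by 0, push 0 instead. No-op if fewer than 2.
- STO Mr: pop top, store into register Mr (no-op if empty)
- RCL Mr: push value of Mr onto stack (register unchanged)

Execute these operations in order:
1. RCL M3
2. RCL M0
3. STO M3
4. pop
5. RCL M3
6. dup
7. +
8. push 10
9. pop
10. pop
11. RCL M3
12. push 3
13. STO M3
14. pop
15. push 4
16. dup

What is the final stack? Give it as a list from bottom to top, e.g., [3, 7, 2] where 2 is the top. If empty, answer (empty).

After op 1 (RCL M3): stack=[0] mem=[0,0,0,0]
After op 2 (RCL M0): stack=[0,0] mem=[0,0,0,0]
After op 3 (STO M3): stack=[0] mem=[0,0,0,0]
After op 4 (pop): stack=[empty] mem=[0,0,0,0]
After op 5 (RCL M3): stack=[0] mem=[0,0,0,0]
After op 6 (dup): stack=[0,0] mem=[0,0,0,0]
After op 7 (+): stack=[0] mem=[0,0,0,0]
After op 8 (push 10): stack=[0,10] mem=[0,0,0,0]
After op 9 (pop): stack=[0] mem=[0,0,0,0]
After op 10 (pop): stack=[empty] mem=[0,0,0,0]
After op 11 (RCL M3): stack=[0] mem=[0,0,0,0]
After op 12 (push 3): stack=[0,3] mem=[0,0,0,0]
After op 13 (STO M3): stack=[0] mem=[0,0,0,3]
After op 14 (pop): stack=[empty] mem=[0,0,0,3]
After op 15 (push 4): stack=[4] mem=[0,0,0,3]
After op 16 (dup): stack=[4,4] mem=[0,0,0,3]

Answer: [4, 4]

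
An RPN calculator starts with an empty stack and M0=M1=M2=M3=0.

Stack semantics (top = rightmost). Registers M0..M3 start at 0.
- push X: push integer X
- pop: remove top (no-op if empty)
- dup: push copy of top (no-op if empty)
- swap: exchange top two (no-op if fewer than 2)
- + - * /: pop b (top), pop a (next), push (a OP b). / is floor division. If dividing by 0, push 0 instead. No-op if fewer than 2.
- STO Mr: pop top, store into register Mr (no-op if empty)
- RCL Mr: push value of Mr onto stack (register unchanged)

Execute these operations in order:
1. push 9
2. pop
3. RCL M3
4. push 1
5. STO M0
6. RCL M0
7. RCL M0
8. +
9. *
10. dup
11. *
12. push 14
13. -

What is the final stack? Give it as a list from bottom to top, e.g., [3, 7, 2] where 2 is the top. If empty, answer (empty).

Answer: [-14]

Derivation:
After op 1 (push 9): stack=[9] mem=[0,0,0,0]
After op 2 (pop): stack=[empty] mem=[0,0,0,0]
After op 3 (RCL M3): stack=[0] mem=[0,0,0,0]
After op 4 (push 1): stack=[0,1] mem=[0,0,0,0]
After op 5 (STO M0): stack=[0] mem=[1,0,0,0]
After op 6 (RCL M0): stack=[0,1] mem=[1,0,0,0]
After op 7 (RCL M0): stack=[0,1,1] mem=[1,0,0,0]
After op 8 (+): stack=[0,2] mem=[1,0,0,0]
After op 9 (*): stack=[0] mem=[1,0,0,0]
After op 10 (dup): stack=[0,0] mem=[1,0,0,0]
After op 11 (*): stack=[0] mem=[1,0,0,0]
After op 12 (push 14): stack=[0,14] mem=[1,0,0,0]
After op 13 (-): stack=[-14] mem=[1,0,0,0]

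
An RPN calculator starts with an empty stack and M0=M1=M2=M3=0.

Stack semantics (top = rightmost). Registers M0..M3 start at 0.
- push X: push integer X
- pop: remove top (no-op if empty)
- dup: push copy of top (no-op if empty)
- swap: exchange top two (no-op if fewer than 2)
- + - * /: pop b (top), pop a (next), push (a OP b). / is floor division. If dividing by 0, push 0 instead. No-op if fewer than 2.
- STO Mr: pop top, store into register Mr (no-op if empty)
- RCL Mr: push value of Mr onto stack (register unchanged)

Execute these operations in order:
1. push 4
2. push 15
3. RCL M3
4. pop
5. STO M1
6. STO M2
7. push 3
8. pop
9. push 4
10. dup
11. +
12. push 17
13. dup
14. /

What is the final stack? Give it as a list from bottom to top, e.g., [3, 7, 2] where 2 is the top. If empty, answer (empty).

Answer: [8, 1]

Derivation:
After op 1 (push 4): stack=[4] mem=[0,0,0,0]
After op 2 (push 15): stack=[4,15] mem=[0,0,0,0]
After op 3 (RCL M3): stack=[4,15,0] mem=[0,0,0,0]
After op 4 (pop): stack=[4,15] mem=[0,0,0,0]
After op 5 (STO M1): stack=[4] mem=[0,15,0,0]
After op 6 (STO M2): stack=[empty] mem=[0,15,4,0]
After op 7 (push 3): stack=[3] mem=[0,15,4,0]
After op 8 (pop): stack=[empty] mem=[0,15,4,0]
After op 9 (push 4): stack=[4] mem=[0,15,4,0]
After op 10 (dup): stack=[4,4] mem=[0,15,4,0]
After op 11 (+): stack=[8] mem=[0,15,4,0]
After op 12 (push 17): stack=[8,17] mem=[0,15,4,0]
After op 13 (dup): stack=[8,17,17] mem=[0,15,4,0]
After op 14 (/): stack=[8,1] mem=[0,15,4,0]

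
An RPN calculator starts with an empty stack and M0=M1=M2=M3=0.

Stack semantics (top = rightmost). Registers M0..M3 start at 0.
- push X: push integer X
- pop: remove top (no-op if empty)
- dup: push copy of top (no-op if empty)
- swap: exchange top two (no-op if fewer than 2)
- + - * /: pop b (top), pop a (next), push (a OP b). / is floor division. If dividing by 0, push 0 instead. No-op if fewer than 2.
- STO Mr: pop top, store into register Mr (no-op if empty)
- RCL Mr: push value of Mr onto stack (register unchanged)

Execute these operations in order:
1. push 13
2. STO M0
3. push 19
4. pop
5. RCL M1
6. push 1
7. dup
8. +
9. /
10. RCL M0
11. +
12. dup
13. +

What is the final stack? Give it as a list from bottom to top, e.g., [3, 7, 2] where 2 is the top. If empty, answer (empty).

Answer: [26]

Derivation:
After op 1 (push 13): stack=[13] mem=[0,0,0,0]
After op 2 (STO M0): stack=[empty] mem=[13,0,0,0]
After op 3 (push 19): stack=[19] mem=[13,0,0,0]
After op 4 (pop): stack=[empty] mem=[13,0,0,0]
After op 5 (RCL M1): stack=[0] mem=[13,0,0,0]
After op 6 (push 1): stack=[0,1] mem=[13,0,0,0]
After op 7 (dup): stack=[0,1,1] mem=[13,0,0,0]
After op 8 (+): stack=[0,2] mem=[13,0,0,0]
After op 9 (/): stack=[0] mem=[13,0,0,0]
After op 10 (RCL M0): stack=[0,13] mem=[13,0,0,0]
After op 11 (+): stack=[13] mem=[13,0,0,0]
After op 12 (dup): stack=[13,13] mem=[13,0,0,0]
After op 13 (+): stack=[26] mem=[13,0,0,0]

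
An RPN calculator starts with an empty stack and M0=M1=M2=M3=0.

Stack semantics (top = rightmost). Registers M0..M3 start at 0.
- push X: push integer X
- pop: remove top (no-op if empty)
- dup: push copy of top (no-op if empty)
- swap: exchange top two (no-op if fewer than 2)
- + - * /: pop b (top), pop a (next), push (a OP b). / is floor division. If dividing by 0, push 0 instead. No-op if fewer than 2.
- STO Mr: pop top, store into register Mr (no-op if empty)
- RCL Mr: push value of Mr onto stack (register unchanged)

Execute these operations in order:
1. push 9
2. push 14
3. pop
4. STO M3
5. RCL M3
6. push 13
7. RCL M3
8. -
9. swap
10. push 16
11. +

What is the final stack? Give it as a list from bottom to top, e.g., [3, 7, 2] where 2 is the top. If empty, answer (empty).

Answer: [4, 25]

Derivation:
After op 1 (push 9): stack=[9] mem=[0,0,0,0]
After op 2 (push 14): stack=[9,14] mem=[0,0,0,0]
After op 3 (pop): stack=[9] mem=[0,0,0,0]
After op 4 (STO M3): stack=[empty] mem=[0,0,0,9]
After op 5 (RCL M3): stack=[9] mem=[0,0,0,9]
After op 6 (push 13): stack=[9,13] mem=[0,0,0,9]
After op 7 (RCL M3): stack=[9,13,9] mem=[0,0,0,9]
After op 8 (-): stack=[9,4] mem=[0,0,0,9]
After op 9 (swap): stack=[4,9] mem=[0,0,0,9]
After op 10 (push 16): stack=[4,9,16] mem=[0,0,0,9]
After op 11 (+): stack=[4,25] mem=[0,0,0,9]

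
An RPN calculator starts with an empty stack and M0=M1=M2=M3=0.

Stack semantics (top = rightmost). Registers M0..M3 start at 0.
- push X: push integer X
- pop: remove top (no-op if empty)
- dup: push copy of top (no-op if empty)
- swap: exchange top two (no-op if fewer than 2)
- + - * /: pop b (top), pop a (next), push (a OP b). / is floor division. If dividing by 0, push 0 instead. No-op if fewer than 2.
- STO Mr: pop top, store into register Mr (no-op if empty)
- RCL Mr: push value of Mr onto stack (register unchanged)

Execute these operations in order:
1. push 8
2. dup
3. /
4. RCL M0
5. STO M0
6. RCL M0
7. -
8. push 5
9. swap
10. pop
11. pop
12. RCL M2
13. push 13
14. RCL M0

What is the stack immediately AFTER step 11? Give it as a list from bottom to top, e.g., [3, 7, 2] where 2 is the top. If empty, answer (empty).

After op 1 (push 8): stack=[8] mem=[0,0,0,0]
After op 2 (dup): stack=[8,8] mem=[0,0,0,0]
After op 3 (/): stack=[1] mem=[0,0,0,0]
After op 4 (RCL M0): stack=[1,0] mem=[0,0,0,0]
After op 5 (STO M0): stack=[1] mem=[0,0,0,0]
After op 6 (RCL M0): stack=[1,0] mem=[0,0,0,0]
After op 7 (-): stack=[1] mem=[0,0,0,0]
After op 8 (push 5): stack=[1,5] mem=[0,0,0,0]
After op 9 (swap): stack=[5,1] mem=[0,0,0,0]
After op 10 (pop): stack=[5] mem=[0,0,0,0]
After op 11 (pop): stack=[empty] mem=[0,0,0,0]

(empty)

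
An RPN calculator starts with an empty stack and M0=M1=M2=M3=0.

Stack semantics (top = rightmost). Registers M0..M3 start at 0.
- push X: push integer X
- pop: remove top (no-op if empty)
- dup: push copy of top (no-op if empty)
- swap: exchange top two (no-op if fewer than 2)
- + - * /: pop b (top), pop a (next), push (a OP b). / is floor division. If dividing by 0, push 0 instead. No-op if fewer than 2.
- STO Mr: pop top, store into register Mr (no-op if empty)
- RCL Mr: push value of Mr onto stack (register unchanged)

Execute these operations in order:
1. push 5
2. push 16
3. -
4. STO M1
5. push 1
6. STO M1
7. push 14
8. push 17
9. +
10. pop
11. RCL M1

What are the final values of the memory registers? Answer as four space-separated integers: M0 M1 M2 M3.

After op 1 (push 5): stack=[5] mem=[0,0,0,0]
After op 2 (push 16): stack=[5,16] mem=[0,0,0,0]
After op 3 (-): stack=[-11] mem=[0,0,0,0]
After op 4 (STO M1): stack=[empty] mem=[0,-11,0,0]
After op 5 (push 1): stack=[1] mem=[0,-11,0,0]
After op 6 (STO M1): stack=[empty] mem=[0,1,0,0]
After op 7 (push 14): stack=[14] mem=[0,1,0,0]
After op 8 (push 17): stack=[14,17] mem=[0,1,0,0]
After op 9 (+): stack=[31] mem=[0,1,0,0]
After op 10 (pop): stack=[empty] mem=[0,1,0,0]
After op 11 (RCL M1): stack=[1] mem=[0,1,0,0]

Answer: 0 1 0 0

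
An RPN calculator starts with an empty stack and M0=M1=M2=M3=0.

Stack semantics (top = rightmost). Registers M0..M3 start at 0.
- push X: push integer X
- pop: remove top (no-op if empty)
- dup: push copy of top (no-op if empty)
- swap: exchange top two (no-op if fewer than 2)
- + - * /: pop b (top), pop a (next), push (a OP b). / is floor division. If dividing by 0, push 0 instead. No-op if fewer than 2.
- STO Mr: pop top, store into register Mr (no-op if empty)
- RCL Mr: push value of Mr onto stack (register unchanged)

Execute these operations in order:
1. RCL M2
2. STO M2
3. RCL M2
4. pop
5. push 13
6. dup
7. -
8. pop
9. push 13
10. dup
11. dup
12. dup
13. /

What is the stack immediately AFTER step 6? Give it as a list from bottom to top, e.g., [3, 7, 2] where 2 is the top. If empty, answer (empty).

After op 1 (RCL M2): stack=[0] mem=[0,0,0,0]
After op 2 (STO M2): stack=[empty] mem=[0,0,0,0]
After op 3 (RCL M2): stack=[0] mem=[0,0,0,0]
After op 4 (pop): stack=[empty] mem=[0,0,0,0]
After op 5 (push 13): stack=[13] mem=[0,0,0,0]
After op 6 (dup): stack=[13,13] mem=[0,0,0,0]

[13, 13]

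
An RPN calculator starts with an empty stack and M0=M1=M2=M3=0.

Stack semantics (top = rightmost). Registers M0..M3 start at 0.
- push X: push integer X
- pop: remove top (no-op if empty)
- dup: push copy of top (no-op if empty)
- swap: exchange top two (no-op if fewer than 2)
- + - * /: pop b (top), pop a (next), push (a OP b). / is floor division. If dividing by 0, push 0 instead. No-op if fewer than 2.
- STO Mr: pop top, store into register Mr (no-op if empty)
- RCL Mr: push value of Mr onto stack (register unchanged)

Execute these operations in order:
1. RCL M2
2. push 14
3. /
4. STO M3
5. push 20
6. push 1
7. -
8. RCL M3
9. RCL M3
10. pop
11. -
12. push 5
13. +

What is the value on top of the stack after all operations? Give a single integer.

Answer: 24

Derivation:
After op 1 (RCL M2): stack=[0] mem=[0,0,0,0]
After op 2 (push 14): stack=[0,14] mem=[0,0,0,0]
After op 3 (/): stack=[0] mem=[0,0,0,0]
After op 4 (STO M3): stack=[empty] mem=[0,0,0,0]
After op 5 (push 20): stack=[20] mem=[0,0,0,0]
After op 6 (push 1): stack=[20,1] mem=[0,0,0,0]
After op 7 (-): stack=[19] mem=[0,0,0,0]
After op 8 (RCL M3): stack=[19,0] mem=[0,0,0,0]
After op 9 (RCL M3): stack=[19,0,0] mem=[0,0,0,0]
After op 10 (pop): stack=[19,0] mem=[0,0,0,0]
After op 11 (-): stack=[19] mem=[0,0,0,0]
After op 12 (push 5): stack=[19,5] mem=[0,0,0,0]
After op 13 (+): stack=[24] mem=[0,0,0,0]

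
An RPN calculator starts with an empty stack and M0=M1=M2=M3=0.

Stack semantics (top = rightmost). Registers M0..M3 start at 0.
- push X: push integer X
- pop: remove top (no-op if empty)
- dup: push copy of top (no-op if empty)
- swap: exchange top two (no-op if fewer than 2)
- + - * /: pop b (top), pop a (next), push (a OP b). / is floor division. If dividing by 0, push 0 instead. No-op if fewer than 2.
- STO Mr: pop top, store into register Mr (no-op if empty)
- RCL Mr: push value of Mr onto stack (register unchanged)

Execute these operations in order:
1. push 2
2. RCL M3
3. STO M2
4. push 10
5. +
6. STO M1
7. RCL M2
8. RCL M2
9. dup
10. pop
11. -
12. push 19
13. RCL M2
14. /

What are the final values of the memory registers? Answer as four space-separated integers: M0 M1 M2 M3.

After op 1 (push 2): stack=[2] mem=[0,0,0,0]
After op 2 (RCL M3): stack=[2,0] mem=[0,0,0,0]
After op 3 (STO M2): stack=[2] mem=[0,0,0,0]
After op 4 (push 10): stack=[2,10] mem=[0,0,0,0]
After op 5 (+): stack=[12] mem=[0,0,0,0]
After op 6 (STO M1): stack=[empty] mem=[0,12,0,0]
After op 7 (RCL M2): stack=[0] mem=[0,12,0,0]
After op 8 (RCL M2): stack=[0,0] mem=[0,12,0,0]
After op 9 (dup): stack=[0,0,0] mem=[0,12,0,0]
After op 10 (pop): stack=[0,0] mem=[0,12,0,0]
After op 11 (-): stack=[0] mem=[0,12,0,0]
After op 12 (push 19): stack=[0,19] mem=[0,12,0,0]
After op 13 (RCL M2): stack=[0,19,0] mem=[0,12,0,0]
After op 14 (/): stack=[0,0] mem=[0,12,0,0]

Answer: 0 12 0 0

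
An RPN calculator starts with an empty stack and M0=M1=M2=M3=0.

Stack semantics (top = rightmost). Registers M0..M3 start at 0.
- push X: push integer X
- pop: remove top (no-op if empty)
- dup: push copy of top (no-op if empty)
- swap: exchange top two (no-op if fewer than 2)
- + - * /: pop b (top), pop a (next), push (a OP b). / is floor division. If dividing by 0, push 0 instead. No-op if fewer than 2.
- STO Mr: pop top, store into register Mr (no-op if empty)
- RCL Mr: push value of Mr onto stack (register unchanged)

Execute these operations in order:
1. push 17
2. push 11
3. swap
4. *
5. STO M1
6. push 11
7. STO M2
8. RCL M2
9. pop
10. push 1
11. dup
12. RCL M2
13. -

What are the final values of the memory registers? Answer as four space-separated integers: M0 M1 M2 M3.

After op 1 (push 17): stack=[17] mem=[0,0,0,0]
After op 2 (push 11): stack=[17,11] mem=[0,0,0,0]
After op 3 (swap): stack=[11,17] mem=[0,0,0,0]
After op 4 (*): stack=[187] mem=[0,0,0,0]
After op 5 (STO M1): stack=[empty] mem=[0,187,0,0]
After op 6 (push 11): stack=[11] mem=[0,187,0,0]
After op 7 (STO M2): stack=[empty] mem=[0,187,11,0]
After op 8 (RCL M2): stack=[11] mem=[0,187,11,0]
After op 9 (pop): stack=[empty] mem=[0,187,11,0]
After op 10 (push 1): stack=[1] mem=[0,187,11,0]
After op 11 (dup): stack=[1,1] mem=[0,187,11,0]
After op 12 (RCL M2): stack=[1,1,11] mem=[0,187,11,0]
After op 13 (-): stack=[1,-10] mem=[0,187,11,0]

Answer: 0 187 11 0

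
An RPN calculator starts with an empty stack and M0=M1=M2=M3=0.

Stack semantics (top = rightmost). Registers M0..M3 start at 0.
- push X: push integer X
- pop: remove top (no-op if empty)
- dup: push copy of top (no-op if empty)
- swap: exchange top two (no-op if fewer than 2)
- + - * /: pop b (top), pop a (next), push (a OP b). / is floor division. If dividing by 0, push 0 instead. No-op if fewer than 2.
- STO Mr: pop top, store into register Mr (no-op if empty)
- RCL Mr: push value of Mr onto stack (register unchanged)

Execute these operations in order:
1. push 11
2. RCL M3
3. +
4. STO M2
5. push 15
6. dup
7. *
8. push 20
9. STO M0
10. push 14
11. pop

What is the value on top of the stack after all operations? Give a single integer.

After op 1 (push 11): stack=[11] mem=[0,0,0,0]
After op 2 (RCL M3): stack=[11,0] mem=[0,0,0,0]
After op 3 (+): stack=[11] mem=[0,0,0,0]
After op 4 (STO M2): stack=[empty] mem=[0,0,11,0]
After op 5 (push 15): stack=[15] mem=[0,0,11,0]
After op 6 (dup): stack=[15,15] mem=[0,0,11,0]
After op 7 (*): stack=[225] mem=[0,0,11,0]
After op 8 (push 20): stack=[225,20] mem=[0,0,11,0]
After op 9 (STO M0): stack=[225] mem=[20,0,11,0]
After op 10 (push 14): stack=[225,14] mem=[20,0,11,0]
After op 11 (pop): stack=[225] mem=[20,0,11,0]

Answer: 225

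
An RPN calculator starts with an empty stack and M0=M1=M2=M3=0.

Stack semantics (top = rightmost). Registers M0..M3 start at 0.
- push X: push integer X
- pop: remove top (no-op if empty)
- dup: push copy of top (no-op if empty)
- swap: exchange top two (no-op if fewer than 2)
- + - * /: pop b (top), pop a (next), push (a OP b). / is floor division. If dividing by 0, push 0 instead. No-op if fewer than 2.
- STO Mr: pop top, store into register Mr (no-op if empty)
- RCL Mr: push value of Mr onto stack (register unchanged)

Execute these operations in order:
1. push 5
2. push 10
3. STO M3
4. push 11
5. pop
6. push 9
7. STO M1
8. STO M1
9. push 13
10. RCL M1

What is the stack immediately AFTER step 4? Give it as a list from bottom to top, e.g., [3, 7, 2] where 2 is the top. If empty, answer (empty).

After op 1 (push 5): stack=[5] mem=[0,0,0,0]
After op 2 (push 10): stack=[5,10] mem=[0,0,0,0]
After op 3 (STO M3): stack=[5] mem=[0,0,0,10]
After op 4 (push 11): stack=[5,11] mem=[0,0,0,10]

[5, 11]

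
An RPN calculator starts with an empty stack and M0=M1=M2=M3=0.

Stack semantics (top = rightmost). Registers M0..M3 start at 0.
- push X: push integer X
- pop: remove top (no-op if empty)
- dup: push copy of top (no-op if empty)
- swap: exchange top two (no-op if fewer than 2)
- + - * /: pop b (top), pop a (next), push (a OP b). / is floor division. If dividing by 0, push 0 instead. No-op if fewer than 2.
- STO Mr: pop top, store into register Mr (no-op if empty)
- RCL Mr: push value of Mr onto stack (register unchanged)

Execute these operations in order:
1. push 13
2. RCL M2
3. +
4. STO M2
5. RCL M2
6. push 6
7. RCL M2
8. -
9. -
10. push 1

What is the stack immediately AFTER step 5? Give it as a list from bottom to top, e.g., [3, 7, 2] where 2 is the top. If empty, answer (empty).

After op 1 (push 13): stack=[13] mem=[0,0,0,0]
After op 2 (RCL M2): stack=[13,0] mem=[0,0,0,0]
After op 3 (+): stack=[13] mem=[0,0,0,0]
After op 4 (STO M2): stack=[empty] mem=[0,0,13,0]
After op 5 (RCL M2): stack=[13] mem=[0,0,13,0]

[13]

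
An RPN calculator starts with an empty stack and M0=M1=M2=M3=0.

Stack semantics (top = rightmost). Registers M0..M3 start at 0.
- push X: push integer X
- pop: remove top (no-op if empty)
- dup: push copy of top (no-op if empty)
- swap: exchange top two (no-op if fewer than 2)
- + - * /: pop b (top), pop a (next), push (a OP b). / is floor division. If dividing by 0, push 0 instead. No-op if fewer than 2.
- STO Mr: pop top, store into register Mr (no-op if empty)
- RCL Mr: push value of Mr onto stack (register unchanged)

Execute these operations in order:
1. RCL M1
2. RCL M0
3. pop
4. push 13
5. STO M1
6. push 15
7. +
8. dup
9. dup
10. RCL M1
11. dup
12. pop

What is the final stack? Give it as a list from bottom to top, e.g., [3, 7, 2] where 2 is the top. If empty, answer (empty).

After op 1 (RCL M1): stack=[0] mem=[0,0,0,0]
After op 2 (RCL M0): stack=[0,0] mem=[0,0,0,0]
After op 3 (pop): stack=[0] mem=[0,0,0,0]
After op 4 (push 13): stack=[0,13] mem=[0,0,0,0]
After op 5 (STO M1): stack=[0] mem=[0,13,0,0]
After op 6 (push 15): stack=[0,15] mem=[0,13,0,0]
After op 7 (+): stack=[15] mem=[0,13,0,0]
After op 8 (dup): stack=[15,15] mem=[0,13,0,0]
After op 9 (dup): stack=[15,15,15] mem=[0,13,0,0]
After op 10 (RCL M1): stack=[15,15,15,13] mem=[0,13,0,0]
After op 11 (dup): stack=[15,15,15,13,13] mem=[0,13,0,0]
After op 12 (pop): stack=[15,15,15,13] mem=[0,13,0,0]

Answer: [15, 15, 15, 13]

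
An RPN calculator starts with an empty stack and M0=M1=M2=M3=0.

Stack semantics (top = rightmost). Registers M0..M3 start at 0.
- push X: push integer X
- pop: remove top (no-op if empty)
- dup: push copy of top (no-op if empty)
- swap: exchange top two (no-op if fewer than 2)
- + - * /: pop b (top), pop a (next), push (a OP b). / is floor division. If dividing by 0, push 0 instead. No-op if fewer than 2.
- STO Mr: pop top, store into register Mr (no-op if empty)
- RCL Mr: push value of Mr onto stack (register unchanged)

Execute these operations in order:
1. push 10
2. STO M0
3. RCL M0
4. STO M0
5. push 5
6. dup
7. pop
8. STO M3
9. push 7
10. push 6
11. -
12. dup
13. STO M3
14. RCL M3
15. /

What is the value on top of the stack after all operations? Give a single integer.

After op 1 (push 10): stack=[10] mem=[0,0,0,0]
After op 2 (STO M0): stack=[empty] mem=[10,0,0,0]
After op 3 (RCL M0): stack=[10] mem=[10,0,0,0]
After op 4 (STO M0): stack=[empty] mem=[10,0,0,0]
After op 5 (push 5): stack=[5] mem=[10,0,0,0]
After op 6 (dup): stack=[5,5] mem=[10,0,0,0]
After op 7 (pop): stack=[5] mem=[10,0,0,0]
After op 8 (STO M3): stack=[empty] mem=[10,0,0,5]
After op 9 (push 7): stack=[7] mem=[10,0,0,5]
After op 10 (push 6): stack=[7,6] mem=[10,0,0,5]
After op 11 (-): stack=[1] mem=[10,0,0,5]
After op 12 (dup): stack=[1,1] mem=[10,0,0,5]
After op 13 (STO M3): stack=[1] mem=[10,0,0,1]
After op 14 (RCL M3): stack=[1,1] mem=[10,0,0,1]
After op 15 (/): stack=[1] mem=[10,0,0,1]

Answer: 1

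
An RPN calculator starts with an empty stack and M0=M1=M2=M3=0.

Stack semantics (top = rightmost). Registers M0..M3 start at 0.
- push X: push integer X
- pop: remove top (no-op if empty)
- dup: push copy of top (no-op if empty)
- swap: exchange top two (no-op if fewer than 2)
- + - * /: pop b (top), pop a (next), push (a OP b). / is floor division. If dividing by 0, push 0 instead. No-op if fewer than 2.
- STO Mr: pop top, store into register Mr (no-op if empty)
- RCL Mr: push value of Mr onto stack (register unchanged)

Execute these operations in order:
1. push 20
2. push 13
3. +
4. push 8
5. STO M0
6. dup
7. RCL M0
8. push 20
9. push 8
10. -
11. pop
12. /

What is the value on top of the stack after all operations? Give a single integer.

After op 1 (push 20): stack=[20] mem=[0,0,0,0]
After op 2 (push 13): stack=[20,13] mem=[0,0,0,0]
After op 3 (+): stack=[33] mem=[0,0,0,0]
After op 4 (push 8): stack=[33,8] mem=[0,0,0,0]
After op 5 (STO M0): stack=[33] mem=[8,0,0,0]
After op 6 (dup): stack=[33,33] mem=[8,0,0,0]
After op 7 (RCL M0): stack=[33,33,8] mem=[8,0,0,0]
After op 8 (push 20): stack=[33,33,8,20] mem=[8,0,0,0]
After op 9 (push 8): stack=[33,33,8,20,8] mem=[8,0,0,0]
After op 10 (-): stack=[33,33,8,12] mem=[8,0,0,0]
After op 11 (pop): stack=[33,33,8] mem=[8,0,0,0]
After op 12 (/): stack=[33,4] mem=[8,0,0,0]

Answer: 4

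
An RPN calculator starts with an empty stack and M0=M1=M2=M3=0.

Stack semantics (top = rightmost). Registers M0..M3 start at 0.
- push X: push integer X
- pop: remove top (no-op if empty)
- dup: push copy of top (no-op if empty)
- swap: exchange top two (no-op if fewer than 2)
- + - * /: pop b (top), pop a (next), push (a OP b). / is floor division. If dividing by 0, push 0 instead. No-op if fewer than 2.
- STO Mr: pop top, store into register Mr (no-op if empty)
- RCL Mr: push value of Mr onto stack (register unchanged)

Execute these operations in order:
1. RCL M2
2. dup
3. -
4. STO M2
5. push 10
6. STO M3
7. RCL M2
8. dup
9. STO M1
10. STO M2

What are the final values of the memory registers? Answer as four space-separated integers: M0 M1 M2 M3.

After op 1 (RCL M2): stack=[0] mem=[0,0,0,0]
After op 2 (dup): stack=[0,0] mem=[0,0,0,0]
After op 3 (-): stack=[0] mem=[0,0,0,0]
After op 4 (STO M2): stack=[empty] mem=[0,0,0,0]
After op 5 (push 10): stack=[10] mem=[0,0,0,0]
After op 6 (STO M3): stack=[empty] mem=[0,0,0,10]
After op 7 (RCL M2): stack=[0] mem=[0,0,0,10]
After op 8 (dup): stack=[0,0] mem=[0,0,0,10]
After op 9 (STO M1): stack=[0] mem=[0,0,0,10]
After op 10 (STO M2): stack=[empty] mem=[0,0,0,10]

Answer: 0 0 0 10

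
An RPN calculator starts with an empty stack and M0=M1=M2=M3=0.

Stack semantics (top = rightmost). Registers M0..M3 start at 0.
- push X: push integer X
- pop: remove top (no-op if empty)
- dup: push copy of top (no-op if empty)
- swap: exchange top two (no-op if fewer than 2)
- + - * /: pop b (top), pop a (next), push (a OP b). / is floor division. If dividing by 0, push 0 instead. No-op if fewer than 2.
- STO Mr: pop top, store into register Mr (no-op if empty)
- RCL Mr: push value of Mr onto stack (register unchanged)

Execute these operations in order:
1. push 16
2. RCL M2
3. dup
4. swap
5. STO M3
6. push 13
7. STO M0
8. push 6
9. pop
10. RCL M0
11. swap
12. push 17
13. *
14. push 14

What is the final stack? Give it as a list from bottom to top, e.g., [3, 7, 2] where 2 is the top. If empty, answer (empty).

After op 1 (push 16): stack=[16] mem=[0,0,0,0]
After op 2 (RCL M2): stack=[16,0] mem=[0,0,0,0]
After op 3 (dup): stack=[16,0,0] mem=[0,0,0,0]
After op 4 (swap): stack=[16,0,0] mem=[0,0,0,0]
After op 5 (STO M3): stack=[16,0] mem=[0,0,0,0]
After op 6 (push 13): stack=[16,0,13] mem=[0,0,0,0]
After op 7 (STO M0): stack=[16,0] mem=[13,0,0,0]
After op 8 (push 6): stack=[16,0,6] mem=[13,0,0,0]
After op 9 (pop): stack=[16,0] mem=[13,0,0,0]
After op 10 (RCL M0): stack=[16,0,13] mem=[13,0,0,0]
After op 11 (swap): stack=[16,13,0] mem=[13,0,0,0]
After op 12 (push 17): stack=[16,13,0,17] mem=[13,0,0,0]
After op 13 (*): stack=[16,13,0] mem=[13,0,0,0]
After op 14 (push 14): stack=[16,13,0,14] mem=[13,0,0,0]

Answer: [16, 13, 0, 14]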